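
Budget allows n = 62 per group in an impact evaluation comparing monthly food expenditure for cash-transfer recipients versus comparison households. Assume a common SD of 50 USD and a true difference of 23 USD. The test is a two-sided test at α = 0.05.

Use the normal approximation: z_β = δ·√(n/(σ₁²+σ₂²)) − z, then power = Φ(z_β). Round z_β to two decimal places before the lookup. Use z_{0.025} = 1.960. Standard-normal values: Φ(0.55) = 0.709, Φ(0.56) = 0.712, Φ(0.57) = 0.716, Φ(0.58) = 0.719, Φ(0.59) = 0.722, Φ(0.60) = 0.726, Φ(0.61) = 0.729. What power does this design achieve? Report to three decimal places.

Power ≈ 0.726

z_β = δ·√(n/(σ₁²+σ₂²)) − z_{α/2}
    = 23 · √(62/5000) − 1.960
    = 23 · 0.11136 − 1.960
    = 2.5612 − 1.960 = 0.6012 → 0.60
Power = Φ(0.60) = 0.726.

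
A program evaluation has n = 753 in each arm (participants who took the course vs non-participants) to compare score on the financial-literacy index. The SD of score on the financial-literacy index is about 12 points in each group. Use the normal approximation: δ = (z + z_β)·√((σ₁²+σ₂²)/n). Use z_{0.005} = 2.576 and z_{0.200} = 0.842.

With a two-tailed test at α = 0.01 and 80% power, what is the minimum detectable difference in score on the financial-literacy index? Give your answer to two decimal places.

δ = (z_{α/2} + z_β) · √((σ₁²+σ₂²)/n)
  = (2.576 + 0.842) · √(288/753)
  = 3.418 · √0.38247
  = 3.418 · 0.6184
  = 2.1138

Minimum detectable difference ≈ 2.11 points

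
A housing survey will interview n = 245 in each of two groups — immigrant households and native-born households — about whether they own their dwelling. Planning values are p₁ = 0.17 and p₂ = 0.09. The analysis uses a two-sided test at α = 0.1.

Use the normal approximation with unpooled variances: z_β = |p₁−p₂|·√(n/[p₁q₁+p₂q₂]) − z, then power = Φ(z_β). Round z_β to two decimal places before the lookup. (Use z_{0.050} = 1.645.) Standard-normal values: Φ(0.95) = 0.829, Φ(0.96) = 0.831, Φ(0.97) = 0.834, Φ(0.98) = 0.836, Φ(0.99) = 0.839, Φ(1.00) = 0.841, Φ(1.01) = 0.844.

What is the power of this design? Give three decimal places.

Power ≈ 0.844

z_β = |p₁−p₂|·√(n/[p₁q₁+p₂q₂]) − z_{α/2}
    = 0.08 · √(245/0.2230) − 1.645
    = 0.08 · 33.1460 − 1.645
    = 2.6517 − 1.645 = 1.0067 → 1.01
Power = Φ(1.01) = 0.844.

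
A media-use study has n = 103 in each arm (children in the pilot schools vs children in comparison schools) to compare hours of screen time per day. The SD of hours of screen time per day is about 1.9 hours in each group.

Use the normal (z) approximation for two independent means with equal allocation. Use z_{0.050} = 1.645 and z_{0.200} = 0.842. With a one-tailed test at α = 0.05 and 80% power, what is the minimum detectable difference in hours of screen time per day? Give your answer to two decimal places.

δ = (z_α + z_β) · √((σ₁²+σ₂²)/n)
  = (1.645 + 0.842) · √(7.22/103)
  = 2.487 · √0.0701
  = 2.487 · 0.2648
  = 0.6585

Minimum detectable difference ≈ 0.66 hours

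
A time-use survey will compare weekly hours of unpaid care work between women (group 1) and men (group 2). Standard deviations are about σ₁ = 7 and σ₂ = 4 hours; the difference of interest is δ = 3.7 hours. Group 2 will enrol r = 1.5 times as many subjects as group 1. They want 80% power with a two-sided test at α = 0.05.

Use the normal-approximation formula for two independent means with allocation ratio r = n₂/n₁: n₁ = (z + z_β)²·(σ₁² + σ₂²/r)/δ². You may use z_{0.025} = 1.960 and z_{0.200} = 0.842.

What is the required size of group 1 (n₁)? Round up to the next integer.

n₁ = 35

n₁ = (z_{α/2} + z_β)² · (σ₁² + σ₂²/r) / δ²
   = (1.960 + 0.842)² · (7² + 4²/1.5) / 3.7²
   = 7.8512 · (49 + 10.6667) / 13.69
   = 7.8512 · 59.6667 / 13.69
   = 34.22
Round up → n₁ = 35; n₂ = r·n₁ = 1.5 × 35 = 53.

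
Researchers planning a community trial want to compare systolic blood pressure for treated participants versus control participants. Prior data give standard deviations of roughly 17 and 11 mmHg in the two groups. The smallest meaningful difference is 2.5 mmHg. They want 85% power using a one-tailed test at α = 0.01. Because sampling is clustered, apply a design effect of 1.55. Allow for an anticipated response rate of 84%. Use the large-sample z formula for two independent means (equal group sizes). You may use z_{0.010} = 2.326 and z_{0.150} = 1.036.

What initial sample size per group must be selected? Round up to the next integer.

n = (z_α + z_β)² · (σ₁² + σ₂²) / δ²
  = (2.326 + 1.036)² · (17² + 11² = 410) / 2.5²
  = 11.3030 · 410 / 6.25
  = 741.48
Design effect: 1.55 × 741.48 = 1149.29.
Adjust for 84% response: 1149.29 / 0.84 = 1368.21.
Round up → n = 1369 per group.

n = 1369 per group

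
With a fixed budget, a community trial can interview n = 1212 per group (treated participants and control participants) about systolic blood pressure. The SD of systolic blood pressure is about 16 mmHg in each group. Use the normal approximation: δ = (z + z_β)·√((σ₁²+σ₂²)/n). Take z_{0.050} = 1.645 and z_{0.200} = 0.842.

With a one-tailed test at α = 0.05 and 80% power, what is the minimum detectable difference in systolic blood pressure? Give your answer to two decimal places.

δ = (z_α + z_β) · √((σ₁²+σ₂²)/n)
  = (1.645 + 0.842) · √(512/1212)
  = 2.487 · √0.42244
  = 2.487 · 0.6500
  = 1.6164

Minimum detectable difference ≈ 1.62 mmHg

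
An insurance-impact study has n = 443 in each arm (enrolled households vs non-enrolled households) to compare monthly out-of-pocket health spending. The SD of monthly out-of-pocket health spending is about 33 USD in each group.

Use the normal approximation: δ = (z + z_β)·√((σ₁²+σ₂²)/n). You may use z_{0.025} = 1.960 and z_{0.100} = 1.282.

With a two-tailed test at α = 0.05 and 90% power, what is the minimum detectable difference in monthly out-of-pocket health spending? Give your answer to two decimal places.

Minimum detectable difference ≈ 7.19 USD

δ = (z_{α/2} + z_β) · √((σ₁²+σ₂²)/n)
  = (1.960 + 1.282) · √(2178/443)
  = 3.242 · √4.9165
  = 3.242 · 2.2173
  = 7.1885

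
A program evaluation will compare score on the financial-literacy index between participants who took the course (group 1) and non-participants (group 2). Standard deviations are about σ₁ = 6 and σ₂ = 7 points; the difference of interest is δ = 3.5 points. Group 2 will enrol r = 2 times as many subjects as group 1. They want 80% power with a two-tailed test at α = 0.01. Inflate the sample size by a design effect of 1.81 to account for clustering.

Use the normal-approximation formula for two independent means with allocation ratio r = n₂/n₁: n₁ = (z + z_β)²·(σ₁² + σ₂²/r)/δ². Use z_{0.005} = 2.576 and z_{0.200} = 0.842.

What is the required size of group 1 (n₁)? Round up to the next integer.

n₁ = 105

n₁ = (z_{α/2} + z_β)² · (σ₁² + σ₂²/r) / δ²
   = (2.576 + 0.842)² · (6² + 7²/2) / 3.5²
   = 11.6827 · (36 + 24.5) / 12.25
   = 11.6827 · 60.5 / 12.25
   = 57.70
Design effect: 1.81 × 57.70 = 104.43.
Round up → n₁ = 105; n₂ = r·n₁ = 2 × 105 = 210.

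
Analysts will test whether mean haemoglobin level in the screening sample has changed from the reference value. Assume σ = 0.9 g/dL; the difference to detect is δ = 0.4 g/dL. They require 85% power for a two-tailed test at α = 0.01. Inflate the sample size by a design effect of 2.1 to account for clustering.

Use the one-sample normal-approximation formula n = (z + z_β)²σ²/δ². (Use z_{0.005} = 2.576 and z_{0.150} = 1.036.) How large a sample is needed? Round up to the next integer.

n = (z_{α/2} + z_β)² · σ² / δ²
  = (2.576 + 1.036)² · 0.9² / 0.4²
  = 13.0465 · 0.81 / 0.16
  = 66.05
Design effect: 2.1 × 66.05 = 138.70.
Round up → n = 139.

n = 139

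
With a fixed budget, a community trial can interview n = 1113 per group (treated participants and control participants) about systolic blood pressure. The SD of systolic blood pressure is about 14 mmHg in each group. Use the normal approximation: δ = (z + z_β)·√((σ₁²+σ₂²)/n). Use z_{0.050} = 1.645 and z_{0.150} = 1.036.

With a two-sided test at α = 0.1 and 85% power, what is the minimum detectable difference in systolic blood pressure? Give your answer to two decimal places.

δ = (z_{α/2} + z_β) · √((σ₁²+σ₂²)/n)
  = (1.645 + 1.036) · √(392/1113)
  = 2.681 · √0.3522
  = 2.681 · 0.5935
  = 1.5911

Minimum detectable difference ≈ 1.59 mmHg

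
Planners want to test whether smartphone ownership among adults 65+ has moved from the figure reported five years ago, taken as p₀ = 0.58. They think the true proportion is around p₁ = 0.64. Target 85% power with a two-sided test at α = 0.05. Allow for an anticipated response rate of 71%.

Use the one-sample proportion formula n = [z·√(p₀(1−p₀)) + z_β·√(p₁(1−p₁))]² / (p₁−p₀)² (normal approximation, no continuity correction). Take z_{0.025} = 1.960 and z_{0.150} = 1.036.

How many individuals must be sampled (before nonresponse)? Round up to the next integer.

n = 840

n = [z_{α/2}·√(p₀q₀) + z_β·√(p₁q₁)]² / (p₁ − p₀)²
  = [1.960·√(0.58·0.42) + 1.036·√(0.64·0.36)]² / (0.06)²
  = [1.960·0.4936 + 1.036·0.4800]² / 0.0036
  = [1.4647]² / 0.0036
  = 595.89
Adjust for 71% response: 595.89 / 0.71 = 839.29.
Round up → n = 840.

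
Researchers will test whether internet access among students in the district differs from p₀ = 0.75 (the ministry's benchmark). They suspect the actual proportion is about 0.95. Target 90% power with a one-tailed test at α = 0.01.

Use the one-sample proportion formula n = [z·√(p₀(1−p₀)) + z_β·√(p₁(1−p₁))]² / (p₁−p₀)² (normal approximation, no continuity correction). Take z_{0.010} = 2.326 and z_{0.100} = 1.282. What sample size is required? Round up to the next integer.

n = 42

n = [z_α·√(p₀q₀) + z_β·√(p₁q₁)]² / (p₁ − p₀)²
  = [2.326·√(0.75·0.25) + 1.282·√(0.95·0.05)]² / (0.20)²
  = [2.326·0.4330 + 1.282·0.2179]² / 0.0400
  = [1.2866]² / 0.0400
  = 41.38
Round up → n = 42.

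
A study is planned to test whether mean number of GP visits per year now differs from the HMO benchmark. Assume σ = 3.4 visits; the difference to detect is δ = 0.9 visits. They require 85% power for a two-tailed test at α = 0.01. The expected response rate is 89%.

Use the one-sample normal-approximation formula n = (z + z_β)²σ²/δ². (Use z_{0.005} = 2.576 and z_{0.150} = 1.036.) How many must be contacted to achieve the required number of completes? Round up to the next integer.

n = 210

n = (z_{α/2} + z_β)² · σ² / δ²
  = (2.576 + 1.036)² · 3.4² / 0.9²
  = 13.0465 · 11.56 / 0.81
  = 186.20
Adjust for 89% response: 186.20 / 0.89 = 209.21.
Round up → n = 210.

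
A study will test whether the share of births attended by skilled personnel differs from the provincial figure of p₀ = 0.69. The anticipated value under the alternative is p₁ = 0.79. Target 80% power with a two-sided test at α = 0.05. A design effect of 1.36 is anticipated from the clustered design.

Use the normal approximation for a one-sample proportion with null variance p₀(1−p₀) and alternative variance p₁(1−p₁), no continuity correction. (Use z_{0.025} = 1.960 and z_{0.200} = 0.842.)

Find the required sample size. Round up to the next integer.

n = 213

n = [z_{α/2}·√(p₀q₀) + z_β·√(p₁q₁)]² / (p₁ − p₀)²
  = [1.960·√(0.69·0.31) + 0.842·√(0.79·0.21)]² / (0.10)²
  = [1.960·0.4625 + 0.842·0.4073]² / 0.0100
  = [1.2494]² / 0.0100
  = 156.11
Design effect: 1.36 × 156.11 = 212.31.
Round up → n = 213.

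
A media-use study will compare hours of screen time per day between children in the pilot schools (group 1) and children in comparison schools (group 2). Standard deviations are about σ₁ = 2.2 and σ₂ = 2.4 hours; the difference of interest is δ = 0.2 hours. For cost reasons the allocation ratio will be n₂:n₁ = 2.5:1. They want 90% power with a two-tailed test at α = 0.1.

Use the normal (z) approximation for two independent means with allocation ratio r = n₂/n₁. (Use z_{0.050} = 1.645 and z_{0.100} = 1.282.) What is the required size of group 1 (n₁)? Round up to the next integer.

n₁ = (z_{α/2} + z_β)² · (σ₁² + σ₂²/r) / δ²
   = (1.645 + 1.282)² · (2.2² + 2.4²/2.5) / 0.2²
   = 8.5673 · (4.84 + 2.304) / 0.04
   = 8.5673 · 7.144 / 0.04
   = 1530.12
Round up → n₁ = 1531; n₂ = r·n₁ = 2.5 × 1531 = 3828.

n₁ = 1531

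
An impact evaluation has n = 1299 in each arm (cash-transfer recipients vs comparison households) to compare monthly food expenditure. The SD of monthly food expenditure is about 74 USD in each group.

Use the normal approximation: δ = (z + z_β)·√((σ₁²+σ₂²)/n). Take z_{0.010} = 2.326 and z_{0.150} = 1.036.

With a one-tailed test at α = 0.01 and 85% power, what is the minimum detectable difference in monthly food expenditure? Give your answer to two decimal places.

δ = (z_α + z_β) · √((σ₁²+σ₂²)/n)
  = (2.326 + 1.036) · √(10952/1299)
  = 3.362 · √8.4311
  = 3.362 · 2.9036
  = 9.7620

Minimum detectable difference ≈ 9.76 USD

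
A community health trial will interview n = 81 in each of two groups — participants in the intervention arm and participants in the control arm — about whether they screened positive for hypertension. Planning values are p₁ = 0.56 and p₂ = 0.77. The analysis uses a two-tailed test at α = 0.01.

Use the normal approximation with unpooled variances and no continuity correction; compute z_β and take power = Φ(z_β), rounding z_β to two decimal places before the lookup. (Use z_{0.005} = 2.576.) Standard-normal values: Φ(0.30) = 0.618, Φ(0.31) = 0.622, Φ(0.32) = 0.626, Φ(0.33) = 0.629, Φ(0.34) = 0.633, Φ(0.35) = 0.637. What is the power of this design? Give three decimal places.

Power ≈ 0.629

z_β = |p₁−p₂|·√(n/[p₁q₁+p₂q₂]) − z_{α/2}
    = 0.21 · √(81/0.4235) − 2.576
    = 0.21 · 13.8298 − 2.576
    = 2.9043 − 2.576 = 0.3283 → 0.33
Power = Φ(0.33) = 0.629.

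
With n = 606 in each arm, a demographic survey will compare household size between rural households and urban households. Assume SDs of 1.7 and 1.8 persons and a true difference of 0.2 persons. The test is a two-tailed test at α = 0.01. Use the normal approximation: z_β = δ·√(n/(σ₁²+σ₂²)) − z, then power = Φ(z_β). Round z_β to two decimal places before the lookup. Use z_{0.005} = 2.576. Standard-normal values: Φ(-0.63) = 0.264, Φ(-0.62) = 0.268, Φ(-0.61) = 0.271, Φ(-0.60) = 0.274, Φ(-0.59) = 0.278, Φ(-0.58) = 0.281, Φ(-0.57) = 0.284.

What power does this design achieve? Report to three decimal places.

Power ≈ 0.278

z_β = δ·√(n/(σ₁²+σ₂²)) − z_{α/2}
    = 0.2 · √(606/6.13) − 2.576
    = 0.2 · 9.94274 − 2.576
    = 1.9885 − 2.576 = -0.5875 → -0.59
Power = Φ(-0.59) = 0.278.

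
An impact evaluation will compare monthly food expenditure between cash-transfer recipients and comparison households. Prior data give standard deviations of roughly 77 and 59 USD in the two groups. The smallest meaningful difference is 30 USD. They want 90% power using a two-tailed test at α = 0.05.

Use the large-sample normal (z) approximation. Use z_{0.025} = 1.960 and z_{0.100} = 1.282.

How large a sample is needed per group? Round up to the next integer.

n = 110 per group

n = (z_{α/2} + z_β)² · (σ₁² + σ₂²) / δ²
  = (1.960 + 1.282)² · (77² + 59² = 9410) / 30²
  = 10.5106 · 9410 / 900
  = 109.89
Round up → n = 110 per group.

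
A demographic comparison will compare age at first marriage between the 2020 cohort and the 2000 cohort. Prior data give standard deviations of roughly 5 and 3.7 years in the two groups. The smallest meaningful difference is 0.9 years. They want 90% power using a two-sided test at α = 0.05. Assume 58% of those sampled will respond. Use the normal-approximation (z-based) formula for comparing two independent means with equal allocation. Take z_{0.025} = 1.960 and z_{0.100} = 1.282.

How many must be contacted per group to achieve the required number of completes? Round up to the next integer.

n = (z_{α/2} + z_β)² · (σ₁² + σ₂²) / δ²
  = (1.960 + 1.282)² · (5² + 3.7² = 38.69) / 0.9²
  = 10.5106 · 38.69 / 0.81
  = 502.04
Adjust for 58% response: 502.04 / 0.58 = 865.59.
Round up → n = 866 per group.

n = 866 per group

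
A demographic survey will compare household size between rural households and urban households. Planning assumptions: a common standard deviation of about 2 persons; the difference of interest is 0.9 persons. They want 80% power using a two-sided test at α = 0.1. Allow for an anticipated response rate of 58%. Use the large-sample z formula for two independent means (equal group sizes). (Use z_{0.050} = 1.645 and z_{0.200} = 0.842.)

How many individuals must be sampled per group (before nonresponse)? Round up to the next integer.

n = (z_{α/2} + z_β)² · (σ₁² + σ₂²) / δ²
  = (1.645 + 0.842)² · (2·2² = 8) / 0.9²
  = 6.1852 · 8 / 0.81
  = 61.09
Adjust for 58% response: 61.09 / 0.58 = 105.32.
Round up → n = 106 per group.

n = 106 per group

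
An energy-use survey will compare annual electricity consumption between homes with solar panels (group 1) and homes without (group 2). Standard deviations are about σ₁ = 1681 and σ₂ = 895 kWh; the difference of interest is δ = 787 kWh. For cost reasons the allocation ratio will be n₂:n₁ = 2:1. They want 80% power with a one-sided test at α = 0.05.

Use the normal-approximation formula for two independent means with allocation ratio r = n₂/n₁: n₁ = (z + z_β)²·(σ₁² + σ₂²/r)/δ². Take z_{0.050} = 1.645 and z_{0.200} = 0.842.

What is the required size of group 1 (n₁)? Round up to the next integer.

n₁ = 33

n₁ = (z_α + z_β)² · (σ₁² + σ₂²/r) / δ²
   = (1.645 + 0.842)² · (1681² + 895²/2) / 787²
   = 6.1852 · (2825761 + 400512.5) / 619369
   = 6.1852 · 3226273.5 / 619369
   = 32.22
Round up → n₁ = 33; n₂ = r·n₁ = 2 × 33 = 66.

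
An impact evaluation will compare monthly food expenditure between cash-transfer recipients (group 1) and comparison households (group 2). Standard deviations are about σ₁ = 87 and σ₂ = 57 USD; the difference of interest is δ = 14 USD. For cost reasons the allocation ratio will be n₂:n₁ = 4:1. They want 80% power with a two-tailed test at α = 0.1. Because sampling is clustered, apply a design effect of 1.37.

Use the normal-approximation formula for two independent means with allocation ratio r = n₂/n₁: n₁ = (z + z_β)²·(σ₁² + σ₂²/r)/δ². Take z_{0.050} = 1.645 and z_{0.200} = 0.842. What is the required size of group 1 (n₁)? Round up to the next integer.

n₁ = (z_{α/2} + z_β)² · (σ₁² + σ₂²/r) / δ²
   = (1.645 + 0.842)² · (87² + 57²/4) / 14²
   = 6.1852 · (7569 + 812.25) / 196
   = 6.1852 · 8381.2 / 196
   = 264.49
Design effect: 1.37 × 264.49 = 362.35.
Round up → n₁ = 363; n₂ = r·n₁ = 4 × 363 = 1452.

n₁ = 363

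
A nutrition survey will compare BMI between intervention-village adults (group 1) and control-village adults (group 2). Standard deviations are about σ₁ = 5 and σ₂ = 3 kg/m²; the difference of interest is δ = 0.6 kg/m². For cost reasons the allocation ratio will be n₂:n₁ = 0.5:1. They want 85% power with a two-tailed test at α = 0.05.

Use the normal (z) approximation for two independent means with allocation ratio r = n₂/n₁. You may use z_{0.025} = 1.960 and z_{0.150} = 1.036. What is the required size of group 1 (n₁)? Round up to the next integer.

n₁ = 1073

n₁ = (z_{α/2} + z_β)² · (σ₁² + σ₂²/r) / δ²
   = (1.960 + 1.036)² · (5² + 3²/0.5) / 0.6²
   = 8.9760 · (25 + 18) / 0.36
   = 8.9760 · 43 / 0.36
   = 1072.14
Round up → n₁ = 1073; n₂ = r·n₁ = 0.5 × 1073 = 537.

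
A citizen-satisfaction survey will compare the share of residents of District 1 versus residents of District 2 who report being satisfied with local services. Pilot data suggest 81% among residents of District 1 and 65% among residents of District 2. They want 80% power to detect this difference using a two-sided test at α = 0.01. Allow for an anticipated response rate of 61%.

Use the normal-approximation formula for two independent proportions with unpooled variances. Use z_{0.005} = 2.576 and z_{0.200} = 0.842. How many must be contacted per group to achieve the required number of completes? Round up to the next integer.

n = 286 per group

n = (z_{α/2} + z_β)² · [p₁(1−p₁) + p₂(1−p₂)] / (p₁ − p₂)²
  = (2.576 + 0.842)² · (0.81·0.19 + 0.65·0.35) / (0.16)²
  = (3.418)² · (0.1539 + 0.2275) / 0.0256
  = 11.6827 · 0.3814 / 0.0256
  = 174.05
Adjust for 61% response: 174.05 / 0.61 = 285.33.
Round up → n = 286 per group.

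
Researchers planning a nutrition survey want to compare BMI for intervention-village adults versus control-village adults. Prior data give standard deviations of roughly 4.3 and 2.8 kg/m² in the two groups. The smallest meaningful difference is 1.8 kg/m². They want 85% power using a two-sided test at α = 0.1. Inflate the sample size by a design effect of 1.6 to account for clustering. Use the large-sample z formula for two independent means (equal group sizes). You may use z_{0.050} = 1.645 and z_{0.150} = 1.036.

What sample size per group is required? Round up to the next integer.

n = (z_{α/2} + z_β)² · (σ₁² + σ₂²) / δ²
  = (1.645 + 1.036)² · (4.3² + 2.8² = 26.33) / 1.8²
  = 7.1878 · 26.33 / 3.24
  = 58.41
Design effect: 1.6 × 58.41 = 93.46.
Round up → n = 94 per group.

n = 94 per group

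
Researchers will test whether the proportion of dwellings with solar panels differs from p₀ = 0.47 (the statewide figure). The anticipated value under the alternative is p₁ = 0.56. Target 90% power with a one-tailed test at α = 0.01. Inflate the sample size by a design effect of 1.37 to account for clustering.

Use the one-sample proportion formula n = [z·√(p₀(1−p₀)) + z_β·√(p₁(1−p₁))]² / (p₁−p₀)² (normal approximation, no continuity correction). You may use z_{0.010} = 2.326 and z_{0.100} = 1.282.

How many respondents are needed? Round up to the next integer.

n = [z_α·√(p₀q₀) + z_β·√(p₁q₁)]² / (p₁ − p₀)²
  = [2.326·√(0.47·0.53) + 1.282·√(0.56·0.44)]² / (0.09)²
  = [2.326·0.4991 + 1.282·0.4964]² / 0.0081
  = [1.7973]² / 0.0081
  = 398.79
Design effect: 1.37 × 398.79 = 546.34.
Round up → n = 547.

n = 547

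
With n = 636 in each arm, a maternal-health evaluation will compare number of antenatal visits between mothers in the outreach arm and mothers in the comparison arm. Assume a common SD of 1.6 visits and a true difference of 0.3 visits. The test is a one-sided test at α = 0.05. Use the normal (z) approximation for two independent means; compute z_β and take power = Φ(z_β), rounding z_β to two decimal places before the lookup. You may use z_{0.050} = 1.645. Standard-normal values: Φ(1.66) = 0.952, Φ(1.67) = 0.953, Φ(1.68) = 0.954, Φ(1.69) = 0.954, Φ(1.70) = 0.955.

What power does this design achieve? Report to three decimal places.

Power ≈ 0.955

z_β = δ·√(n/(σ₁²+σ₂²)) − z_α
    = 0.3 · √(636/5.12) − 1.645
    = 0.3 · 11.14535 − 1.645
    = 3.3436 − 1.645 = 1.6986 → 1.70
Power = Φ(1.70) = 0.955.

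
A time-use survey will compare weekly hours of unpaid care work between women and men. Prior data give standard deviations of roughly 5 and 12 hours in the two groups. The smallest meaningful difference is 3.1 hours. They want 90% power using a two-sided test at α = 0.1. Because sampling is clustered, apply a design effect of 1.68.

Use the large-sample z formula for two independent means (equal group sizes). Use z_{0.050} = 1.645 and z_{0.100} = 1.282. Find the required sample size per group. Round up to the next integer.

n = (z_{α/2} + z_β)² · (σ₁² + σ₂²) / δ²
  = (1.645 + 1.282)² · (5² + 12² = 169) / 3.1²
  = 8.5673 · 169 / 9.61
  = 150.66
Design effect: 1.68 × 150.66 = 253.12.
Round up → n = 254 per group.

n = 254 per group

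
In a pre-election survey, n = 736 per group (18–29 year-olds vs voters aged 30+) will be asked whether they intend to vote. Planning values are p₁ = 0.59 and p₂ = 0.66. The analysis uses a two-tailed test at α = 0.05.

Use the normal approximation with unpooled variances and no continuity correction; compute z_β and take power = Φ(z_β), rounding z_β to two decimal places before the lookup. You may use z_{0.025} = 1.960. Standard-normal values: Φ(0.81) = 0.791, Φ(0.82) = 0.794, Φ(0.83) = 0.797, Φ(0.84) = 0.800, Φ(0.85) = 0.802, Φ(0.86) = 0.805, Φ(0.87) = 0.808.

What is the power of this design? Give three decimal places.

Power ≈ 0.794

z_β = |p₁−p₂|·√(n/[p₁q₁+p₂q₂]) − z_{α/2}
    = 0.07 · √(736/0.4663) − 1.960
    = 0.07 · 39.7289 − 1.960
    = 2.7810 − 1.960 = 0.8210 → 0.82
Power = Φ(0.82) = 0.794.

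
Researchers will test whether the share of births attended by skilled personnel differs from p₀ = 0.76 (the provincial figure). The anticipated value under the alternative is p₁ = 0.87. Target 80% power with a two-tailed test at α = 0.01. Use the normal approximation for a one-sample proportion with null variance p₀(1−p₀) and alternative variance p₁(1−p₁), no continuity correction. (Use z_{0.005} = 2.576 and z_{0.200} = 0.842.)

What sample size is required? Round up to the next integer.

n = [z_{α/2}·√(p₀q₀) + z_β·√(p₁q₁)]² / (p₁ − p₀)²
  = [2.576·√(0.76·0.24) + 0.842·√(0.87·0.13)]² / (0.11)²
  = [2.576·0.4271 + 0.842·0.3363]² / 0.0121
  = [1.3833]² / 0.0121
  = 158.15
Round up → n = 159.

n = 159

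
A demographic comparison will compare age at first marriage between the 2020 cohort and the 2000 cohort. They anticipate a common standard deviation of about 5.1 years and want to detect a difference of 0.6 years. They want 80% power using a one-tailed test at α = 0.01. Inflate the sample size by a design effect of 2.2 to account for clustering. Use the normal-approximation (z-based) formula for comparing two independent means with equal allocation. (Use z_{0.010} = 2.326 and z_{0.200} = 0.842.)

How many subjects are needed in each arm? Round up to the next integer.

n = 3191 per group

n = (z_α + z_β)² · (σ₁² + σ₂²) / δ²
  = (2.326 + 0.842)² · (2·5.1² = 52.02) / 0.6²
  = 10.0362 · 52.02 / 0.36
  = 1450.23
Design effect: 2.2 × 1450.23 = 3190.52.
Round up → n = 3191 per group.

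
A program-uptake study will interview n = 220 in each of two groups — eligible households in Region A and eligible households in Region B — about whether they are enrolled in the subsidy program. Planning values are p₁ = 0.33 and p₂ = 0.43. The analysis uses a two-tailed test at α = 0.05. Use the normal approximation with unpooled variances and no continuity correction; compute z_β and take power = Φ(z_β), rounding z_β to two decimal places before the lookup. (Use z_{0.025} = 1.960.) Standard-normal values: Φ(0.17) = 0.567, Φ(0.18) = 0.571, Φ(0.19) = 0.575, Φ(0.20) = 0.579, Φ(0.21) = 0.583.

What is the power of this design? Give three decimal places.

Power ≈ 0.583

z_β = |p₁−p₂|·√(n/[p₁q₁+p₂q₂]) − z_{α/2}
    = 0.10 · √(220/0.4662) − 1.960
    = 0.10 · 21.7233 − 1.960
    = 2.1723 − 1.960 = 0.2123 → 0.21
Power = Φ(0.21) = 0.583.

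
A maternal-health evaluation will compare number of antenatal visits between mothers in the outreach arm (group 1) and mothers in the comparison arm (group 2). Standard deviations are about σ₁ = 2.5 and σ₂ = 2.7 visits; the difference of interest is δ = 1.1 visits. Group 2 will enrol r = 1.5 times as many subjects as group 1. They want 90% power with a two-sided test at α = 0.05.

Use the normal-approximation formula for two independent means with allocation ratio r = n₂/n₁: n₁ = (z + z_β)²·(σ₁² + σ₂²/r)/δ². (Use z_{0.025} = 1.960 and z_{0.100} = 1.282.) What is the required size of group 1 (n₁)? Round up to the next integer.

n₁ = 97

n₁ = (z_{α/2} + z_β)² · (σ₁² + σ₂²/r) / δ²
   = (1.960 + 1.282)² · (2.5² + 2.7²/1.5) / 1.1²
   = 10.5106 · (6.25 + 4.86) / 1.21
   = 10.5106 · 11.11 / 1.21
   = 96.51
Round up → n₁ = 97; n₂ = r·n₁ = 1.5 × 97 = 146.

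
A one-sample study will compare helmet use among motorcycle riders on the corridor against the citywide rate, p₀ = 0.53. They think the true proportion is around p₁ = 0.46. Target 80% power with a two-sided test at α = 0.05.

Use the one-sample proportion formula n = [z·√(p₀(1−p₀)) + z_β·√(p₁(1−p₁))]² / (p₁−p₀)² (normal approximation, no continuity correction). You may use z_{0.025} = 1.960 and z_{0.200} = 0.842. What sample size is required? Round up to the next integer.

n = [z_{α/2}·√(p₀q₀) + z_β·√(p₁q₁)]² / (p₁ − p₀)²
  = [1.960·√(0.53·0.47) + 0.842·√(0.46·0.54)]² / (-0.07)²
  = [1.960·0.4991 + 0.842·0.4984]² / 0.0049
  = [1.3979]² / 0.0049
  = 398.79
Round up → n = 399.

n = 399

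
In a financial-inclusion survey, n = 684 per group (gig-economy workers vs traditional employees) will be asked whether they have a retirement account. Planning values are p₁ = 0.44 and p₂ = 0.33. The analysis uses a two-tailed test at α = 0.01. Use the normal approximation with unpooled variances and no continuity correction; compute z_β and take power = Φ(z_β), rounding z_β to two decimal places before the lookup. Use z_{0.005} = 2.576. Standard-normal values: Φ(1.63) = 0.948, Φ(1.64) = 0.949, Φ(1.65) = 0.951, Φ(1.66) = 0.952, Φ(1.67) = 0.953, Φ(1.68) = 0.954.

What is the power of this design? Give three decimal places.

z_β = |p₁−p₂|·√(n/[p₁q₁+p₂q₂]) − z_{α/2}
    = 0.11 · √(684/0.4675) − 2.576
    = 0.11 · 38.2505 − 2.576
    = 4.2076 − 2.576 = 1.6316 → 1.63
Power = Φ(1.63) = 0.948.

Power ≈ 0.948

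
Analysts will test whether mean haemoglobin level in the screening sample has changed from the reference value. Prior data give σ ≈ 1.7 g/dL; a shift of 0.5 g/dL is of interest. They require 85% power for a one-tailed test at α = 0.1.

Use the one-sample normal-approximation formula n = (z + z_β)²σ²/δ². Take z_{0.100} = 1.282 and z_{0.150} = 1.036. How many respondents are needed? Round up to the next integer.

n = (z_α + z_β)² · σ² / δ²
  = (1.282 + 1.036)² · 1.7² / 0.5²
  = 5.3731 · 2.89 / 0.25
  = 62.11
Round up → n = 63.

n = 63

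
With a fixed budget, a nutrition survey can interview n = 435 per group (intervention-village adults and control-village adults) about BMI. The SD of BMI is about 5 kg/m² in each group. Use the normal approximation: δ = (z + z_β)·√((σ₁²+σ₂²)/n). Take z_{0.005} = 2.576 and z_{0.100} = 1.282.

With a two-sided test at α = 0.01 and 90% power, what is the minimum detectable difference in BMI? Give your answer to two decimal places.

δ = (z_{α/2} + z_β) · √((σ₁²+σ₂²)/n)
  = (2.576 + 1.282) · √(50/435)
  = 3.858 · √0.11494
  = 3.858 · 0.3390
  = 1.3080

Minimum detectable difference ≈ 1.31 kg/m²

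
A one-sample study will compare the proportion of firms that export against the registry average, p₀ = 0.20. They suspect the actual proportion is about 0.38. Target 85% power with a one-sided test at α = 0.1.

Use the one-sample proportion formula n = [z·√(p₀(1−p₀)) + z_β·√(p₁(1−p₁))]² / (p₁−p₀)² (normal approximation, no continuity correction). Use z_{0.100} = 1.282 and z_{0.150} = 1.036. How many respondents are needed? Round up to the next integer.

n = [z_α·√(p₀q₀) + z_β·√(p₁q₁)]² / (p₁ − p₀)²
  = [1.282·√(0.20·0.80) + 1.036·√(0.38·0.62)]² / (0.18)²
  = [1.282·0.4000 + 1.036·0.4854]² / 0.0324
  = [1.0157]² / 0.0324
  = 31.84
Round up → n = 32.

n = 32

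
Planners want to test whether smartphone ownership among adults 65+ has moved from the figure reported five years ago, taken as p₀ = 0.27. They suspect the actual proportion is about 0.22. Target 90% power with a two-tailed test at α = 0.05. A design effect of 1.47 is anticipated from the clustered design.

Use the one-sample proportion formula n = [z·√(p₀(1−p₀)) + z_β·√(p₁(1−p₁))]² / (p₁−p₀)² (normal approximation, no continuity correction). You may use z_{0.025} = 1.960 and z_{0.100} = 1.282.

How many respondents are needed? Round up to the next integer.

n = [z_{α/2}·√(p₀q₀) + z_β·√(p₁q₁)]² / (p₁ − p₀)²
  = [1.960·√(0.27·0.73) + 1.282·√(0.22·0.78)]² / (-0.05)²
  = [1.960·0.4440 + 1.282·0.4142]² / 0.0025
  = [1.4012]² / 0.0025
  = 785.37
Design effect: 1.47 × 785.37 = 1154.50.
Round up → n = 1155.

n = 1155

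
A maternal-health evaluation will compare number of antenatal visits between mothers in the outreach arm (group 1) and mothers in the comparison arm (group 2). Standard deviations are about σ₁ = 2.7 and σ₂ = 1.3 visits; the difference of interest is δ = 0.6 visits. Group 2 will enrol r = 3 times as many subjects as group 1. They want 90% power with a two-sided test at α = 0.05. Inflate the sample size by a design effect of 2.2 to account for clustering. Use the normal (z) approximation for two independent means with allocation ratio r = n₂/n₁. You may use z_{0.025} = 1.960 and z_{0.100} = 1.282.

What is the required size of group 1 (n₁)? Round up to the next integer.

n₁ = (z_{α/2} + z_β)² · (σ₁² + σ₂²/r) / δ²
   = (1.960 + 1.282)² · (2.7² + 1.3²/3) / 0.6²
   = 10.5106 · (7.29 + 0.56333) / 0.36
   = 10.5106 · 7.8533 / 0.36
   = 229.29
Design effect: 2.2 × 229.29 = 504.43.
Round up → n₁ = 505; n₂ = r·n₁ = 3 × 505 = 1515.

n₁ = 505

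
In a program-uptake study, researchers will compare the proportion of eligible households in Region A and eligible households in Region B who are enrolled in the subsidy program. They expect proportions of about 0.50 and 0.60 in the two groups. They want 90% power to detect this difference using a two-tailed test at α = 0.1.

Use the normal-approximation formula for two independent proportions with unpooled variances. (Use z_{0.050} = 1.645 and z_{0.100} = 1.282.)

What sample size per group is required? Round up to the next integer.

n = (z_{α/2} + z_β)² · [p₁(1−p₁) + p₂(1−p₂)] / (p₁ − p₂)²
  = (1.645 + 1.282)² · (0.50·0.50 + 0.60·0.40) / (-0.10)²
  = (2.927)² · (0.2500 + 0.2400) / 0.0100
  = 8.5673 · 0.4900 / 0.0100
  = 419.80
Round up → n = 420 per group.

n = 420 per group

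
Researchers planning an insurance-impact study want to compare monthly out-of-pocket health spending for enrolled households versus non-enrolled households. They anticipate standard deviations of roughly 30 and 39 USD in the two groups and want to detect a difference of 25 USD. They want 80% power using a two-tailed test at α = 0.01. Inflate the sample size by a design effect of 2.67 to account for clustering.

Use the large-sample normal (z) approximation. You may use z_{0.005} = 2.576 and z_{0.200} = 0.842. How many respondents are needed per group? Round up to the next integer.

n = (z_{α/2} + z_β)² · (σ₁² + σ₂²) / δ²
  = (2.576 + 0.842)² · (30² + 39² = 2421) / 25²
  = 11.6827 · 2421 / 625
  = 45.25
Design effect: 2.67 × 45.25 = 120.83.
Round up → n = 121 per group.

n = 121 per group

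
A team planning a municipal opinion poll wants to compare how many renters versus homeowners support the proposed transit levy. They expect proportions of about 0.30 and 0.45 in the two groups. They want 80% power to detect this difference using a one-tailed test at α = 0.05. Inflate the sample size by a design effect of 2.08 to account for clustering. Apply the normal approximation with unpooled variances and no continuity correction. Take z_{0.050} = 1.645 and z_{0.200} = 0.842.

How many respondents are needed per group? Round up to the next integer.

n = (z_α + z_β)² · [p₁(1−p₁) + p₂(1−p₂)] / (p₁ − p₂)²
  = (1.645 + 0.842)² · (0.30·0.70 + 0.45·0.55) / (-0.15)²
  = (2.487)² · (0.2100 + 0.2475) / 0.0225
  = 6.1852 · 0.4575 / 0.0225
  = 125.77
Design effect: 2.08 × 125.77 = 261.59.
Round up → n = 262 per group.

n = 262 per group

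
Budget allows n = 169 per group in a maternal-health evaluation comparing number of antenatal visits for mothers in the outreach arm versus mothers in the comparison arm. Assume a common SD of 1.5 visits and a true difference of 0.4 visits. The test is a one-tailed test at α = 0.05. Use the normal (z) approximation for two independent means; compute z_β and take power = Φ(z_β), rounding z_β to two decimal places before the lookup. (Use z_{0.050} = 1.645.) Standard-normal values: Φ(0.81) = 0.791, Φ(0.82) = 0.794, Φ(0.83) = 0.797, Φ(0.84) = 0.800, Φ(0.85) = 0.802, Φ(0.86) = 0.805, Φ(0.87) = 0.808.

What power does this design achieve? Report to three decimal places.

z_β = δ·√(n/(σ₁²+σ₂²)) − z_α
    = 0.4 · √(169/4.5) − 1.645
    = 0.4 · 6.12826 − 1.645
    = 2.4513 − 1.645 = 0.8063 → 0.81
Power = Φ(0.81) = 0.791.

Power ≈ 0.791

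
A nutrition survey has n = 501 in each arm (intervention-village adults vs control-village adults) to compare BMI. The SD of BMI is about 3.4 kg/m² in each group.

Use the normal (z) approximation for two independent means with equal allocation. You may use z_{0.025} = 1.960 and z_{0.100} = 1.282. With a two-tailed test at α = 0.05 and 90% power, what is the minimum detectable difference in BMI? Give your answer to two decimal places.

Minimum detectable difference ≈ 0.70 kg/m²

δ = (z_{α/2} + z_β) · √((σ₁²+σ₂²)/n)
  = (1.960 + 1.282) · √(23.12/501)
  = 3.242 · √0.04615
  = 3.242 · 0.2148
  = 0.6964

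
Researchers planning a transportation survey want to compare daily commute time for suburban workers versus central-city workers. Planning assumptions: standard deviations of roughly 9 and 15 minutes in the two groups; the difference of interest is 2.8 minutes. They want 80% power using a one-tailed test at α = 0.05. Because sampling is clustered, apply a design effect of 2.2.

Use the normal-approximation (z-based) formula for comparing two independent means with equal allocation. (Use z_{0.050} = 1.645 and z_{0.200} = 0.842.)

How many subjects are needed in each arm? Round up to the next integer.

n = (z_α + z_β)² · (σ₁² + σ₂²) / δ²
  = (1.645 + 0.842)² · (9² + 15² = 306) / 2.8²
  = 6.1852 · 306 / 7.84
  = 241.41
Design effect: 2.2 × 241.41 = 531.10.
Round up → n = 532 per group.

n = 532 per group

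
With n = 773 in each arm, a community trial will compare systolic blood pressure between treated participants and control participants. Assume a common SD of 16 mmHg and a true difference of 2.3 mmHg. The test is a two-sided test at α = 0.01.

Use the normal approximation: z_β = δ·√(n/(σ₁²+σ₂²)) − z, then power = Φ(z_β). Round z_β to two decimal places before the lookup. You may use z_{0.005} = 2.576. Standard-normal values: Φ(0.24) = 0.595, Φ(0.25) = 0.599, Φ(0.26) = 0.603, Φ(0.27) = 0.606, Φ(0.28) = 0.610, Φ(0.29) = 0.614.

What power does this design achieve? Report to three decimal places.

Power ≈ 0.599

z_β = δ·√(n/(σ₁²+σ₂²)) − z_{α/2}
    = 2.3 · √(773/512) − 2.576
    = 2.3 · 1.22873 − 2.576
    = 2.8261 − 2.576 = 0.2501 → 0.25
Power = Φ(0.25) = 0.599.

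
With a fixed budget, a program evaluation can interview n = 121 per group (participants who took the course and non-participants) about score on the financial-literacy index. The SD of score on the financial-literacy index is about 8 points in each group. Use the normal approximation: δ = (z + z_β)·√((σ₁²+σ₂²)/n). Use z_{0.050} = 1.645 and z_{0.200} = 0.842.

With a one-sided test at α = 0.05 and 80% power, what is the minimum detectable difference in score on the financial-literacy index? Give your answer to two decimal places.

Minimum detectable difference ≈ 2.56 points

δ = (z_α + z_β) · √((σ₁²+σ₂²)/n)
  = (1.645 + 0.842) · √(128/121)
  = 2.487 · √1.0579
  = 2.487 · 1.0285
  = 2.5579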